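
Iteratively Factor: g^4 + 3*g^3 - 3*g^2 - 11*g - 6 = (g + 3)*(g^3 - 3*g - 2) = (g + 1)*(g + 3)*(g^2 - g - 2) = (g - 2)*(g + 1)*(g + 3)*(g + 1)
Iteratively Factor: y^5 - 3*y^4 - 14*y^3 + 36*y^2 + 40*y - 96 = (y - 2)*(y^4 - y^3 - 16*y^2 + 4*y + 48) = (y - 2)^2*(y^3 + y^2 - 14*y - 24) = (y - 2)^2*(y + 2)*(y^2 - y - 12) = (y - 4)*(y - 2)^2*(y + 2)*(y + 3)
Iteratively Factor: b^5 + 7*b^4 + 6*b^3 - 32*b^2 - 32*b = (b + 1)*(b^4 + 6*b^3 - 32*b) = (b - 2)*(b + 1)*(b^3 + 8*b^2 + 16*b) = (b - 2)*(b + 1)*(b + 4)*(b^2 + 4*b) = (b - 2)*(b + 1)*(b + 4)^2*(b)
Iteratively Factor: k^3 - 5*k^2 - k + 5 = (k - 1)*(k^2 - 4*k - 5) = (k - 1)*(k + 1)*(k - 5)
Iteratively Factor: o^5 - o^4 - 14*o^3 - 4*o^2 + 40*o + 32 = (o + 2)*(o^4 - 3*o^3 - 8*o^2 + 12*o + 16) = (o + 2)^2*(o^3 - 5*o^2 + 2*o + 8) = (o - 2)*(o + 2)^2*(o^2 - 3*o - 4) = (o - 4)*(o - 2)*(o + 2)^2*(o + 1)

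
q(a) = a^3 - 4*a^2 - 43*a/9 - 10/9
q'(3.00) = -1.78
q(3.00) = -24.44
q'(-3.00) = 46.22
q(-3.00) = -49.78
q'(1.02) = -9.82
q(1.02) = -9.08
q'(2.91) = -2.65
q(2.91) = -24.24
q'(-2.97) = 45.44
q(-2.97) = -48.40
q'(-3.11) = 49.12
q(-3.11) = -55.02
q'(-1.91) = 21.45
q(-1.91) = -13.55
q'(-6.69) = 183.01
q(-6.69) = -447.59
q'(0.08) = -5.40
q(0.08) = -1.52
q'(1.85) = -9.31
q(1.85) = -17.31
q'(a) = 3*a^2 - 8*a - 43/9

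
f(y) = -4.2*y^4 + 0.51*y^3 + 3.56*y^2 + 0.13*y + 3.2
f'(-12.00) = 29165.41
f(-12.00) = -87458.20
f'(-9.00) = 12307.18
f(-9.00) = -27637.60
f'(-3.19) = 538.34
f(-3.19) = -412.47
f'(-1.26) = 27.19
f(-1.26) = -2.92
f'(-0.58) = -0.21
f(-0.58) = 3.75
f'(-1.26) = 27.19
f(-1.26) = -2.92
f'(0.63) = 1.02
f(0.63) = 4.16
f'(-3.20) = 543.52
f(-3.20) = -417.88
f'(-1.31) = 31.20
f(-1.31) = -4.38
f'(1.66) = -60.68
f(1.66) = -16.33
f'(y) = -16.8*y^3 + 1.53*y^2 + 7.12*y + 0.13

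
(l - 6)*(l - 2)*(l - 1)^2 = l^4 - 10*l^3 + 29*l^2 - 32*l + 12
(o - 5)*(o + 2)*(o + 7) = o^3 + 4*o^2 - 31*o - 70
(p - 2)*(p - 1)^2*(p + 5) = p^4 + p^3 - 15*p^2 + 23*p - 10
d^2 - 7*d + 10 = (d - 5)*(d - 2)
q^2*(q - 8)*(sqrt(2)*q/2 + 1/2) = sqrt(2)*q^4/2 - 4*sqrt(2)*q^3 + q^3/2 - 4*q^2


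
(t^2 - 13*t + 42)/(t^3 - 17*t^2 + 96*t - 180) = (t - 7)/(t^2 - 11*t + 30)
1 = 1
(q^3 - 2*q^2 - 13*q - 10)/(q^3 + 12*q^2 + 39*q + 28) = (q^2 - 3*q - 10)/(q^2 + 11*q + 28)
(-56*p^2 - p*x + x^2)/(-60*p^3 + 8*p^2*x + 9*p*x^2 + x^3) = (-56*p^2 - p*x + x^2)/(-60*p^3 + 8*p^2*x + 9*p*x^2 + x^3)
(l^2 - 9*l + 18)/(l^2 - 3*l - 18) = (l - 3)/(l + 3)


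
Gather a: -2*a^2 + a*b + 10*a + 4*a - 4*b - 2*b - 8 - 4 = -2*a^2 + a*(b + 14) - 6*b - 12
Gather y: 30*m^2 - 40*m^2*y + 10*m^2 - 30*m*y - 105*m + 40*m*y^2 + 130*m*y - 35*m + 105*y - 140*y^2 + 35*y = 40*m^2 - 140*m + y^2*(40*m - 140) + y*(-40*m^2 + 100*m + 140)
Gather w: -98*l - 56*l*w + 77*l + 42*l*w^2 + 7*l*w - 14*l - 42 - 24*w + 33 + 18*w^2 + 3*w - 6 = -35*l + w^2*(42*l + 18) + w*(-49*l - 21) - 15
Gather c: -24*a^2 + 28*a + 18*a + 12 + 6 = -24*a^2 + 46*a + 18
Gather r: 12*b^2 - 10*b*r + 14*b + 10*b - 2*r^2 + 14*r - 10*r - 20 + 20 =12*b^2 + 24*b - 2*r^2 + r*(4 - 10*b)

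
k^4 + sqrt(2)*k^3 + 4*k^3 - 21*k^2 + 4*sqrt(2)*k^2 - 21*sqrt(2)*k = k*(k - 3)*(k + 7)*(k + sqrt(2))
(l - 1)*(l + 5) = l^2 + 4*l - 5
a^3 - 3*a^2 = a^2*(a - 3)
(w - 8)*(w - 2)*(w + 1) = w^3 - 9*w^2 + 6*w + 16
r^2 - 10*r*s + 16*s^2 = (r - 8*s)*(r - 2*s)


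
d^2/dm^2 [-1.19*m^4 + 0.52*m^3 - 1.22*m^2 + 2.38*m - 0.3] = -14.28*m^2 + 3.12*m - 2.44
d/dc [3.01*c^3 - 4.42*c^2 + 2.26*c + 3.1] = 9.03*c^2 - 8.84*c + 2.26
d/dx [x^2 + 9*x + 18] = 2*x + 9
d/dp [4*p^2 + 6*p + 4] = 8*p + 6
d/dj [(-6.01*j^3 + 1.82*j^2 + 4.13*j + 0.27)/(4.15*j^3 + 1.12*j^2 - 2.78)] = (-1.4210854715202e-14*j^5 - 14.2842*j^4 - 34.279*j^3 + 42.1363*j^2 - 10.724*j - 11.4814)/(17.2225*j^6 + 9.296*j^5 + 1.2544*j^4 - 23.074*j^3 - 6.2272*j^2 + 7.7284)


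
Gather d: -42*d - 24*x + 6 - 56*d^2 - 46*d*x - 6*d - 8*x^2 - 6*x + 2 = -56*d^2 + d*(-46*x - 48) - 8*x^2 - 30*x + 8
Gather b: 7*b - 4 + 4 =7*b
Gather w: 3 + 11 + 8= 22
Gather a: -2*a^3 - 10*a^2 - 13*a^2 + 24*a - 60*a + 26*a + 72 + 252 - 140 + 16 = -2*a^3 - 23*a^2 - 10*a + 200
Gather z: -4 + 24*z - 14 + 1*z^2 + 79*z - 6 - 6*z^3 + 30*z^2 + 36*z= -6*z^3 + 31*z^2 + 139*z - 24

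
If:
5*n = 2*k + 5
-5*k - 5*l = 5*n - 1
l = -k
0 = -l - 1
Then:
No Solution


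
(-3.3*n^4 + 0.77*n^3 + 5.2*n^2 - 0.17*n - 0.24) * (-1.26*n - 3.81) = 4.158*n^5 + 11.6028*n^4 - 9.4857*n^3 - 19.5978*n^2 + 0.9501*n + 0.9144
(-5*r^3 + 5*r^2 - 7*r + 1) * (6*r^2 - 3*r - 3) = -30*r^5 + 45*r^4 - 42*r^3 + 12*r^2 + 18*r - 3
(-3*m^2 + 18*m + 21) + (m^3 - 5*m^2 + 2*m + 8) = m^3 - 8*m^2 + 20*m + 29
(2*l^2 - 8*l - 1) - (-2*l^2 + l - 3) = 4*l^2 - 9*l + 2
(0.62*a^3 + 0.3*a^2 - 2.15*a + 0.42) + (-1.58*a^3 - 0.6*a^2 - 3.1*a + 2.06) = -0.96*a^3 - 0.3*a^2 - 5.25*a + 2.48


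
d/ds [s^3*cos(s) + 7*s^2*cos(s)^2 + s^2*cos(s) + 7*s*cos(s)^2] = -s^3*sin(s) - s^2*sin(s) - 7*s^2*sin(2*s) + 3*s^2*cos(s) + 2*s*cos(s) + 7*sqrt(2)*s*cos(2*s + pi/4) + 7*s + 7*cos(2*s)/2 + 7/2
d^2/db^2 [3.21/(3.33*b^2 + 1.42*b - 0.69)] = (-71.190738*b^2 - 30.357612*b + 3.21*(6.66*b + 1.42)*(13.32*b + 2.84) + 14.751234)/(3.33*b^2 + 1.42*b - 0.69)^3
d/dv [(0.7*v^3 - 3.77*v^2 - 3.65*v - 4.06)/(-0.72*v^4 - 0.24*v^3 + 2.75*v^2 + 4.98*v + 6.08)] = (0.504*v^6 - 5.4288*v^5 - 6.8638*v^4 - 6.4728*v^3 + 1.10769999999999*v^2 - 23.5132*v - 1.9732)/(0.5184*v^8 + 0.3456*v^7 - 3.9024*v^6 - 8.4912*v^5 - 3.5831*v^4 + 24.4716*v^3 + 58.2404*v^2 + 60.5568*v + 36.9664)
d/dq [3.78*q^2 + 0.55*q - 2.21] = 7.56*q + 0.55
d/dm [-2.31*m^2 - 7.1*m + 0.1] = -4.62*m - 7.1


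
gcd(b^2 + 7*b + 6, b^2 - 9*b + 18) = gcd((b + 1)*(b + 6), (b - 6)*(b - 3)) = 1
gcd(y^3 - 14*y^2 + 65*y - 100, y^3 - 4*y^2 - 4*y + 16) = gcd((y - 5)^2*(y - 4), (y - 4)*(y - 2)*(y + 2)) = y - 4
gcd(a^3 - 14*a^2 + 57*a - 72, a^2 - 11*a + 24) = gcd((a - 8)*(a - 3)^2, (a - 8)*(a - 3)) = a^2 - 11*a + 24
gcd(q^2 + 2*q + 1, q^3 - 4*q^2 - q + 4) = q + 1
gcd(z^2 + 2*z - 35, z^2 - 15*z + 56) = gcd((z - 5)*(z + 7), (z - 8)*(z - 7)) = 1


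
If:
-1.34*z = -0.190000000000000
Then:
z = 0.14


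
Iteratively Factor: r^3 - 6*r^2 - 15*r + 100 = (r - 5)*(r^2 - r - 20) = (r - 5)^2*(r + 4)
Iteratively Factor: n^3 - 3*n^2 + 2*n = (n - 1)*(n^2 - 2*n) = (n - 2)*(n - 1)*(n)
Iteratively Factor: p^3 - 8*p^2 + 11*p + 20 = (p - 5)*(p^2 - 3*p - 4) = (p - 5)*(p + 1)*(p - 4)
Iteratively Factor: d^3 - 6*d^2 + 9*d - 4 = (d - 1)*(d^2 - 5*d + 4) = (d - 1)^2*(d - 4)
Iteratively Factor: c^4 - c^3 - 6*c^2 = (c)*(c^3 - c^2 - 6*c) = c*(c - 3)*(c^2 + 2*c) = c^2*(c - 3)*(c + 2)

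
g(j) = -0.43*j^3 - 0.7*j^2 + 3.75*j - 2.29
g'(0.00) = 3.75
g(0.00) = -2.29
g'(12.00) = -198.81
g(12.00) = -801.13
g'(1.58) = -1.68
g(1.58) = 0.19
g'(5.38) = -41.12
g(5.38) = -69.34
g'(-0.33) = 4.07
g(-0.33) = -3.59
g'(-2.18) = 0.67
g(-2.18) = -9.34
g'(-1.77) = 2.19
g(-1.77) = -8.74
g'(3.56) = -17.58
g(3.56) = -17.21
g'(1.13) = 0.52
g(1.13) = 0.43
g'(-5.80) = -31.53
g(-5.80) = 36.31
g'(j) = -1.29*j^2 - 1.4*j + 3.75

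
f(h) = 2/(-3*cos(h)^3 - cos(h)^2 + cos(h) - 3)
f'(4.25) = -0.02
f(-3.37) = -0.93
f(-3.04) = -0.98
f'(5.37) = 0.48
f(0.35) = -0.37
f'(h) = 2*(-9*sin(h)*cos(h)^2 - 2*sin(h)*cos(h) + sin(h))/(-3*cos(h)^3 - cos(h)^2 + cos(h) - 3)^2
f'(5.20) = 0.36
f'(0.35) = -0.21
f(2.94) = -0.94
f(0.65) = -0.46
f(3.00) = -0.97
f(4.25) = -0.59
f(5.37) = -0.58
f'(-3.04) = 0.29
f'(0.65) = -0.40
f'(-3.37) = -0.55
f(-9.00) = -0.81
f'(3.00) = -0.39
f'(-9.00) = 0.63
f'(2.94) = -0.51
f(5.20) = -0.65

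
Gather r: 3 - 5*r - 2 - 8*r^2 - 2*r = -8*r^2 - 7*r + 1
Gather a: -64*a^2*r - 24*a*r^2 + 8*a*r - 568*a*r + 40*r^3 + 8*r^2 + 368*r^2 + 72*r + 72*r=-64*a^2*r + a*(-24*r^2 - 560*r) + 40*r^3 + 376*r^2 + 144*r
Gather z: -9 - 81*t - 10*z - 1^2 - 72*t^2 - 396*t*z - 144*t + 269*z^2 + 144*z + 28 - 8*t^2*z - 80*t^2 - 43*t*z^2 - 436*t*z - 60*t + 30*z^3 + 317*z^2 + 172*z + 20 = -152*t^2 - 285*t + 30*z^3 + z^2*(586 - 43*t) + z*(-8*t^2 - 832*t + 306) + 38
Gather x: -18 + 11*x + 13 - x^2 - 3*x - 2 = -x^2 + 8*x - 7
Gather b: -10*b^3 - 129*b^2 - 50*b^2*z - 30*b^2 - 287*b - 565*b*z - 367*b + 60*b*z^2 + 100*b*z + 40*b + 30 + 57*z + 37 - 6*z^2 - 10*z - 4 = -10*b^3 + b^2*(-50*z - 159) + b*(60*z^2 - 465*z - 614) - 6*z^2 + 47*z + 63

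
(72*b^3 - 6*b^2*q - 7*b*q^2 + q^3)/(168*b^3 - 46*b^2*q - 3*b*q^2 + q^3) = (3*b + q)/(7*b + q)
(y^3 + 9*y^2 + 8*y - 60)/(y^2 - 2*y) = y + 11 + 30/y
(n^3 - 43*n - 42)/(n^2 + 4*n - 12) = (n^2 - 6*n - 7)/(n - 2)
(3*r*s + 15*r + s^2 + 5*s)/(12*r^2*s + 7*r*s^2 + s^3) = (s + 5)/(s*(4*r + s))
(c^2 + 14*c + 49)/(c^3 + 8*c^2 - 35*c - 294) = 1/(c - 6)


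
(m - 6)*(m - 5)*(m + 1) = m^3 - 10*m^2 + 19*m + 30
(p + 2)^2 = p^2 + 4*p + 4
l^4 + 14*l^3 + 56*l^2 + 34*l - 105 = (l - 1)*(l + 3)*(l + 5)*(l + 7)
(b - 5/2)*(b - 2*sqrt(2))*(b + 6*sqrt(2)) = b^3 - 5*b^2/2 + 4*sqrt(2)*b^2 - 24*b - 10*sqrt(2)*b + 60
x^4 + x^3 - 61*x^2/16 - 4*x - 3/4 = (x - 2)*(x + 1/4)*(x + 3/4)*(x + 2)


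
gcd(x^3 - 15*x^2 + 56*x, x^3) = x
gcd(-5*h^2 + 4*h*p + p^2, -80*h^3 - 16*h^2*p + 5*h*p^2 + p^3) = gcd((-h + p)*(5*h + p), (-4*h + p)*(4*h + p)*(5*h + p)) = 5*h + p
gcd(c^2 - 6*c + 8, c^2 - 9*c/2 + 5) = c - 2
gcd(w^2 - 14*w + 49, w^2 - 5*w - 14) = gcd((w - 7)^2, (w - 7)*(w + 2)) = w - 7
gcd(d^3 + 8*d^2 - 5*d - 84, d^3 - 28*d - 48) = d + 4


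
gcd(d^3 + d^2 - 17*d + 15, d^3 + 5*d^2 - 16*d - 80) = d + 5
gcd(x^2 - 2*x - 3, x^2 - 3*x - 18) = 1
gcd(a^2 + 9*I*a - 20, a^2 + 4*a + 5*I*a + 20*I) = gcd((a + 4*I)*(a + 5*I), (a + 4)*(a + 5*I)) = a + 5*I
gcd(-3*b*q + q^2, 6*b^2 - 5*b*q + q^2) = -3*b + q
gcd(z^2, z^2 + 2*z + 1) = 1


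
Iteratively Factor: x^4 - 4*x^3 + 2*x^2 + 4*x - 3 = (x - 1)*(x^3 - 3*x^2 - x + 3) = (x - 1)*(x + 1)*(x^2 - 4*x + 3) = (x - 3)*(x - 1)*(x + 1)*(x - 1)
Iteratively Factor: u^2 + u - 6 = (u + 3)*(u - 2)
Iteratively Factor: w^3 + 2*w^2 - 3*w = (w)*(w^2 + 2*w - 3) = w*(w - 1)*(w + 3)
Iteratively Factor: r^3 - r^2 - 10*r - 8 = (r + 2)*(r^2 - 3*r - 4) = (r + 1)*(r + 2)*(r - 4)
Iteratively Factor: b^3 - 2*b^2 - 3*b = (b)*(b^2 - 2*b - 3) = b*(b - 3)*(b + 1)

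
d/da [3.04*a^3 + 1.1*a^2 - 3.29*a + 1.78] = 9.12*a^2 + 2.2*a - 3.29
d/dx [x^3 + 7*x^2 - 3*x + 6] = 3*x^2 + 14*x - 3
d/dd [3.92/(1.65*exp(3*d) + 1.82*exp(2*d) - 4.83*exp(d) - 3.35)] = (-19.404*exp(2*d) - 14.2688*exp(d) + 18.9336)*exp(d)/(1.65*exp(3*d) + 1.82*exp(2*d) - 4.83*exp(d) - 3.35)^2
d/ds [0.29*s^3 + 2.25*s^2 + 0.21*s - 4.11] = 0.87*s^2 + 4.5*s + 0.21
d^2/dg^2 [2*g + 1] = 0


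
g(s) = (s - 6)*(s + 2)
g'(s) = 2*s - 4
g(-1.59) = -3.11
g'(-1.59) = -7.18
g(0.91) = -14.81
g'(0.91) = -2.18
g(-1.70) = -2.31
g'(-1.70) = -7.40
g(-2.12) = 0.97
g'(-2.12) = -8.24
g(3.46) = -13.87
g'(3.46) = 2.92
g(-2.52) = 4.43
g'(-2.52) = -9.04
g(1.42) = -15.66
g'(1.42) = -1.16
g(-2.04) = 0.32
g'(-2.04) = -8.08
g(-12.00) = 180.00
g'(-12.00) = -28.00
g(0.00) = -12.00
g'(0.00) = -4.00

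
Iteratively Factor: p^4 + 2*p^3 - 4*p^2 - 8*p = (p - 2)*(p^3 + 4*p^2 + 4*p) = p*(p - 2)*(p^2 + 4*p + 4) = p*(p - 2)*(p + 2)*(p + 2)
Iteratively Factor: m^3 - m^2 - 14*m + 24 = (m - 2)*(m^2 + m - 12) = (m - 3)*(m - 2)*(m + 4)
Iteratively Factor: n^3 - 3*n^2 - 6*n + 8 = (n + 2)*(n^2 - 5*n + 4) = (n - 4)*(n + 2)*(n - 1)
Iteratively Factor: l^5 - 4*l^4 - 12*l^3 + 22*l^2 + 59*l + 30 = (l + 2)*(l^4 - 6*l^3 + 22*l + 15) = (l + 1)*(l + 2)*(l^3 - 7*l^2 + 7*l + 15) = (l + 1)^2*(l + 2)*(l^2 - 8*l + 15) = (l - 5)*(l + 1)^2*(l + 2)*(l - 3)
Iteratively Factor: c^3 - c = (c + 1)*(c^2 - c) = (c - 1)*(c + 1)*(c)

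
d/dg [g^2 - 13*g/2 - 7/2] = 2*g - 13/2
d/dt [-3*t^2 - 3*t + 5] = -6*t - 3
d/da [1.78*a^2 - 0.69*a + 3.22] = 3.56*a - 0.69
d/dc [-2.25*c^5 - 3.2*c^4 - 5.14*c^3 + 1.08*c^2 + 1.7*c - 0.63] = -11.25*c^4 - 12.8*c^3 - 15.42*c^2 + 2.16*c + 1.7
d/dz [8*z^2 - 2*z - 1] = 16*z - 2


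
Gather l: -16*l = -16*l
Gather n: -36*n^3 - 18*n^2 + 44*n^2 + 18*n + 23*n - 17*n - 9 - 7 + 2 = -36*n^3 + 26*n^2 + 24*n - 14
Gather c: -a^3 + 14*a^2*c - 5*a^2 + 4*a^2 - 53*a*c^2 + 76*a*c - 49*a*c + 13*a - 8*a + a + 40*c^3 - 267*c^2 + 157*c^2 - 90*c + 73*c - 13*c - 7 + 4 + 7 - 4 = -a^3 - a^2 + 6*a + 40*c^3 + c^2*(-53*a - 110) + c*(14*a^2 + 27*a - 30)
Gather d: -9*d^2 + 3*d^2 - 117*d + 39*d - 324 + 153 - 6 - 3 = -6*d^2 - 78*d - 180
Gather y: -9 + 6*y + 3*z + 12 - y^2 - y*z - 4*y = -y^2 + y*(2 - z) + 3*z + 3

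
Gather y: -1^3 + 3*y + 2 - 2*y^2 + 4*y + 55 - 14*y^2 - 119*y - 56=-16*y^2 - 112*y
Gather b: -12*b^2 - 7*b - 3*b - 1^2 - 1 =-12*b^2 - 10*b - 2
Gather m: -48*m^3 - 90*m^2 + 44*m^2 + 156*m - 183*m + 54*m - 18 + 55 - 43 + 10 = -48*m^3 - 46*m^2 + 27*m + 4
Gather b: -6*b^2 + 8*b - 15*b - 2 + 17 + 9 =-6*b^2 - 7*b + 24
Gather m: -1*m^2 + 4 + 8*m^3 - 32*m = 8*m^3 - m^2 - 32*m + 4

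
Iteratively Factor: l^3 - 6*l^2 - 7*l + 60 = (l - 5)*(l^2 - l - 12) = (l - 5)*(l + 3)*(l - 4)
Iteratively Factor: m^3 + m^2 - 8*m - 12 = (m + 2)*(m^2 - m - 6) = (m - 3)*(m + 2)*(m + 2)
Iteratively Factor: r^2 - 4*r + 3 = (r - 1)*(r - 3)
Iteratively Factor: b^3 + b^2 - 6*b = (b + 3)*(b^2 - 2*b) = b*(b + 3)*(b - 2)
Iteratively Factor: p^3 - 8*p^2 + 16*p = (p - 4)*(p^2 - 4*p) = (p - 4)^2*(p)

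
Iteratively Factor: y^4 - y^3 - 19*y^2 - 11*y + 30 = (y - 5)*(y^3 + 4*y^2 + y - 6) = (y - 5)*(y - 1)*(y^2 + 5*y + 6) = (y - 5)*(y - 1)*(y + 2)*(y + 3)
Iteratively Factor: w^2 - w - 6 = (w - 3)*(w + 2)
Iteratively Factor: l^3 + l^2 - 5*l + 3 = (l - 1)*(l^2 + 2*l - 3) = (l - 1)^2*(l + 3)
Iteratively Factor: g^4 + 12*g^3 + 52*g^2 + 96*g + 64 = (g + 4)*(g^3 + 8*g^2 + 20*g + 16) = (g + 4)^2*(g^2 + 4*g + 4) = (g + 2)*(g + 4)^2*(g + 2)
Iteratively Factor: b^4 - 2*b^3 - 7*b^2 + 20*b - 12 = (b - 1)*(b^3 - b^2 - 8*b + 12) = (b - 1)*(b + 3)*(b^2 - 4*b + 4) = (b - 2)*(b - 1)*(b + 3)*(b - 2)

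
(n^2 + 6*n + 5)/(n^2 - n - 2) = (n + 5)/(n - 2)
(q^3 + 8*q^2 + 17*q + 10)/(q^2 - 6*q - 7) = (q^2 + 7*q + 10)/(q - 7)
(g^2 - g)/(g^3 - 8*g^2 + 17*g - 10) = g/(g^2 - 7*g + 10)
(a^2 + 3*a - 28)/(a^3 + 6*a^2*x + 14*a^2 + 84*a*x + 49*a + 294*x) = (a - 4)/(a^2 + 6*a*x + 7*a + 42*x)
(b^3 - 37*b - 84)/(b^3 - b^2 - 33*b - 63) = (b + 4)/(b + 3)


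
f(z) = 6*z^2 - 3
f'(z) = 12*z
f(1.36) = 8.10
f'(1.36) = 16.32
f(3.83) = 85.01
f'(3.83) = 45.96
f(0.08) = -2.96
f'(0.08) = 0.96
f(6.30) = 235.14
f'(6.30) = 75.60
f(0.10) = -2.94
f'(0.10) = 1.20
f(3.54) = 72.19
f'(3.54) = 42.48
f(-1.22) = 5.93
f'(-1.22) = -14.64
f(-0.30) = -2.46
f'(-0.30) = -3.60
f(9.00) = 483.00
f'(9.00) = 108.00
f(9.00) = 483.00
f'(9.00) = 108.00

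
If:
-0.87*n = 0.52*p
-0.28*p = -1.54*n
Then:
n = 0.00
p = 0.00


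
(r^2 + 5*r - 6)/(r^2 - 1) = (r + 6)/(r + 1)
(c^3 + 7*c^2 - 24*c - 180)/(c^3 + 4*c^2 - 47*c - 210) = (c^2 + c - 30)/(c^2 - 2*c - 35)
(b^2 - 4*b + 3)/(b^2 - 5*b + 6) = (b - 1)/(b - 2)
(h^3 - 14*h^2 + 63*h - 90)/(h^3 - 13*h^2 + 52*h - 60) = (h - 3)/(h - 2)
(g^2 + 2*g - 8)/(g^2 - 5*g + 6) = (g + 4)/(g - 3)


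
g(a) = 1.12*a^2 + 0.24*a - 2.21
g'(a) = 2.24*a + 0.24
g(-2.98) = 7.02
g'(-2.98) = -6.44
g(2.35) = 4.54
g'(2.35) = 5.50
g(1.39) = 0.29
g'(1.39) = 3.35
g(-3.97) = 14.49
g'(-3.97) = -8.65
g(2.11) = 3.28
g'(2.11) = 4.97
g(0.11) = -2.17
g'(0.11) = 0.49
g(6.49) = 46.52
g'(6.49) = 14.78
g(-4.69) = 21.30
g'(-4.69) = -10.27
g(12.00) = 161.95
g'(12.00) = 27.12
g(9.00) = 90.67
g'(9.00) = 20.40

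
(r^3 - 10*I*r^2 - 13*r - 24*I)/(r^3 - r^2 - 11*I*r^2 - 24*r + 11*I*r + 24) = (r + I)/(r - 1)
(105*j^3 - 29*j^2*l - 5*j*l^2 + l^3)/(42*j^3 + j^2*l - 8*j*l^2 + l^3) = (5*j + l)/(2*j + l)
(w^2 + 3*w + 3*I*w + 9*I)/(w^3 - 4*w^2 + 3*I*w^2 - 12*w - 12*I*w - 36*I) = (w + 3)/(w^2 - 4*w - 12)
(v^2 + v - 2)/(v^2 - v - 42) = (-v^2 - v + 2)/(-v^2 + v + 42)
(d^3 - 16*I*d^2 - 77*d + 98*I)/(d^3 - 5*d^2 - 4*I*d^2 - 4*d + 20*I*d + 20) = (d^2 - 14*I*d - 49)/(d^2 - d*(5 + 2*I) + 10*I)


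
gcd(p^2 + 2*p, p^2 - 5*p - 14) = p + 2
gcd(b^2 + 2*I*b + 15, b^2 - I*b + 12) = 1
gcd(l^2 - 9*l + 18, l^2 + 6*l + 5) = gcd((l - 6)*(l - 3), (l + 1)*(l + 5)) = 1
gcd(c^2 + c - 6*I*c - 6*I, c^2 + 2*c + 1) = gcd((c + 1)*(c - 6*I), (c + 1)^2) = c + 1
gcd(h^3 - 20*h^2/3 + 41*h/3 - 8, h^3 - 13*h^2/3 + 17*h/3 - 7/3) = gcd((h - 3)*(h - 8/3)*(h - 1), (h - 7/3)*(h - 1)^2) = h - 1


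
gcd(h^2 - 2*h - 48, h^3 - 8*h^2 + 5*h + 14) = 1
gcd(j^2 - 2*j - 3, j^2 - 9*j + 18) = j - 3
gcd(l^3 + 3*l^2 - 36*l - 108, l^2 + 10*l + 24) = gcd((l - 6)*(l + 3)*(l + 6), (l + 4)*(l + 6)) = l + 6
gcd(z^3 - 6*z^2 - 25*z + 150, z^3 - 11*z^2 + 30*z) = z^2 - 11*z + 30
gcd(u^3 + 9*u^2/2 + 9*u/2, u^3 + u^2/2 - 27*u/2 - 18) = u^2 + 9*u/2 + 9/2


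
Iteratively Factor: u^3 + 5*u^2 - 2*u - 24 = (u + 4)*(u^2 + u - 6) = (u - 2)*(u + 4)*(u + 3)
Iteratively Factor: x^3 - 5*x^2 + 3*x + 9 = (x + 1)*(x^2 - 6*x + 9) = (x - 3)*(x + 1)*(x - 3)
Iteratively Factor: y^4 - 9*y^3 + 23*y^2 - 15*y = (y - 3)*(y^3 - 6*y^2 + 5*y) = (y - 5)*(y - 3)*(y^2 - y) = y*(y - 5)*(y - 3)*(y - 1)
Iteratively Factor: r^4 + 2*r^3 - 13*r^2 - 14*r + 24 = (r - 3)*(r^3 + 5*r^2 + 2*r - 8) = (r - 3)*(r + 2)*(r^2 + 3*r - 4) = (r - 3)*(r + 2)*(r + 4)*(r - 1)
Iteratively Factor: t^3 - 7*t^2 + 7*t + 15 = (t + 1)*(t^2 - 8*t + 15) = (t - 3)*(t + 1)*(t - 5)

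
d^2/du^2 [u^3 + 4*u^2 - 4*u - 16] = 6*u + 8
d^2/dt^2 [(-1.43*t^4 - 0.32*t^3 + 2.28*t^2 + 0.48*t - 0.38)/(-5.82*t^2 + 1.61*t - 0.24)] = (96.8750640000001*t^6 - 80.396316*t^5 + 34.2247619999999*t^4 - 83.321456*t^3 + 96.583824*t^2 - 17.23068*t + 0.274828)/(197.137368*t^6 - 163.603692*t^5 + 69.646194*t^4 - 17.666369*t^3 + 2.872008*t^2 - 0.278208*t + 0.013824)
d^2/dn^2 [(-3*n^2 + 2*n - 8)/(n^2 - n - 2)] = 2*(-n^3 - 42*n^2 + 36*n - 40)/(n^6 - 3*n^5 - 3*n^4 + 11*n^3 + 6*n^2 - 12*n - 8)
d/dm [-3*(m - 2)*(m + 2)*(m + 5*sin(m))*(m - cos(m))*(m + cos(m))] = -15*m^4*cos(m) - 15*m^4 - 60*m^3*sin(m) - 3*m^3*sin(2*m) + 255*m^2*cos(m)/4 + 9*m^2*cos(2*m)/2 + 45*m^2*cos(3*m)/4 + 81*m^2/2 + 255*m*sin(m)/2 + 12*m*sin(2*m) + 15*m*sin(3*m)/2 - 15*cos(m) - 6*cos(2*m) - 45*cos(3*m) - 6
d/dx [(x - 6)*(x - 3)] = 2*x - 9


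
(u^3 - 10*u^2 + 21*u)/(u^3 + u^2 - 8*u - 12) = u*(u - 7)/(u^2 + 4*u + 4)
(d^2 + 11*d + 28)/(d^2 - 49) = (d + 4)/(d - 7)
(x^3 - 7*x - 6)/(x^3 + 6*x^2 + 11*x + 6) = (x - 3)/(x + 3)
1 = 1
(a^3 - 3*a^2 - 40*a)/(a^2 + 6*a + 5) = a*(a - 8)/(a + 1)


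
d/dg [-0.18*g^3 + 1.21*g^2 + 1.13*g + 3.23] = -0.54*g^2 + 2.42*g + 1.13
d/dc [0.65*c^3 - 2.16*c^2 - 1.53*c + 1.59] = 1.95*c^2 - 4.32*c - 1.53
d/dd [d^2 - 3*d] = 2*d - 3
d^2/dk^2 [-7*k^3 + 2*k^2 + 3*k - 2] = 4 - 42*k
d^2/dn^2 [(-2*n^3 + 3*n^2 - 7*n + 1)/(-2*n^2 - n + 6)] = 2*(60*n^3 - 156*n^2 + 462*n - 79)/(8*n^6 + 12*n^5 - 66*n^4 - 71*n^3 + 198*n^2 + 108*n - 216)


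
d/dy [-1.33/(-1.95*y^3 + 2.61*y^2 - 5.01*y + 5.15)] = (-7.7805*y^2 + 6.9426*y - 6.6633)/(1.95*y^3 - 2.61*y^2 + 5.01*y - 5.15)^2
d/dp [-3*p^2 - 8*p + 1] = -6*p - 8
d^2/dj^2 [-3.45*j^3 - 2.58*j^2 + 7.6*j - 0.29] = -20.7*j - 5.16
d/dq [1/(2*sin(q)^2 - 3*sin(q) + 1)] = (3 - 4*sin(q))*cos(q)/(2*sin(q)^2 - 3*sin(q) + 1)^2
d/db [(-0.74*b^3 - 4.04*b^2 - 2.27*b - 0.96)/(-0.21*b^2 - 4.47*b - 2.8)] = (0.1554*b^4 + 6.6156*b^3 + 23.7981*b^2 + 22.2208*b + 2.0648)/(0.0441*b^4 + 1.8774*b^3 + 21.1569*b^2 + 25.032*b + 7.84)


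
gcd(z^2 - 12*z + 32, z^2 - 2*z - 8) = z - 4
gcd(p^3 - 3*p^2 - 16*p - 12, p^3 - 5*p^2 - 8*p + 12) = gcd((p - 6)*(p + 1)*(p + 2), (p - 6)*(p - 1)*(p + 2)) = p^2 - 4*p - 12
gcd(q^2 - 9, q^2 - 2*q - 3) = q - 3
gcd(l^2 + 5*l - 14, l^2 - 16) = 1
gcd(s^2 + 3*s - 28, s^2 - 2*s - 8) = s - 4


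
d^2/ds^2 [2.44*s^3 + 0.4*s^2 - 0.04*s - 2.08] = 14.64*s + 0.8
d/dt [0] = 0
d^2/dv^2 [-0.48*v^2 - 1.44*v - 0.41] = -0.960000000000000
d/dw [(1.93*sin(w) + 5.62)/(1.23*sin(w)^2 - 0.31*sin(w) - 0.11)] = (-2.3739*sin(w)^2 - 13.8252*sin(w) + 1.5299)*cos(w)/(1.5129*sin(w)^4 - 0.7626*sin(w)^3 - 0.1745*sin(w)^2 + 0.0682*sin(w) + 0.0121)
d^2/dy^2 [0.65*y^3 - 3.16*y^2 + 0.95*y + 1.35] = 3.9*y - 6.32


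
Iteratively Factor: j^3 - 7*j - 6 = (j - 3)*(j^2 + 3*j + 2) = (j - 3)*(j + 2)*(j + 1)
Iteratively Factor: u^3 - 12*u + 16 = (u + 4)*(u^2 - 4*u + 4) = (u - 2)*(u + 4)*(u - 2)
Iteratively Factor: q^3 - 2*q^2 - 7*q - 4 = (q + 1)*(q^2 - 3*q - 4) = (q + 1)^2*(q - 4)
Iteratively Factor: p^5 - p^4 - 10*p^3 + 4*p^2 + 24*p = (p + 2)*(p^4 - 3*p^3 - 4*p^2 + 12*p) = (p - 2)*(p + 2)*(p^3 - p^2 - 6*p) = p*(p - 2)*(p + 2)*(p^2 - p - 6) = p*(p - 2)*(p + 2)^2*(p - 3)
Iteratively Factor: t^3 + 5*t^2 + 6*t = (t + 3)*(t^2 + 2*t) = t*(t + 3)*(t + 2)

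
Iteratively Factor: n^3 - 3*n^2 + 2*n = (n - 2)*(n^2 - n) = n*(n - 2)*(n - 1)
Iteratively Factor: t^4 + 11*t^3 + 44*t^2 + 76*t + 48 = (t + 2)*(t^3 + 9*t^2 + 26*t + 24) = (t + 2)*(t + 4)*(t^2 + 5*t + 6) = (t + 2)^2*(t + 4)*(t + 3)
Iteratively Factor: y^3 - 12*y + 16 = (y + 4)*(y^2 - 4*y + 4) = (y - 2)*(y + 4)*(y - 2)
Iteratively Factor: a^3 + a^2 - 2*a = (a - 1)*(a^2 + 2*a) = a*(a - 1)*(a + 2)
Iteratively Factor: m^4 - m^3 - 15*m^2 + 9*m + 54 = (m + 3)*(m^3 - 4*m^2 - 3*m + 18) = (m - 3)*(m + 3)*(m^2 - m - 6) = (m - 3)*(m + 2)*(m + 3)*(m - 3)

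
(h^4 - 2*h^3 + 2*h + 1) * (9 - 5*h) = -5*h^5 + 19*h^4 - 18*h^3 - 10*h^2 + 13*h + 9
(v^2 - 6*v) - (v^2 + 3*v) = -9*v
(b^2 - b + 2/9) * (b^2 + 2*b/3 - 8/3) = b^4 - b^3/3 - 28*b^2/9 + 76*b/27 - 16/27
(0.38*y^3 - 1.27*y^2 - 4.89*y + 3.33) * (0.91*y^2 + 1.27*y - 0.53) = 0.3458*y^5 - 0.6731*y^4 - 6.2642*y^3 - 2.5069*y^2 + 6.8208*y - 1.7649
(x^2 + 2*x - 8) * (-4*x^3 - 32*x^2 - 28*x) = -4*x^5 - 40*x^4 - 60*x^3 + 200*x^2 + 224*x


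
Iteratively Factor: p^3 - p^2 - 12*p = (p + 3)*(p^2 - 4*p) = p*(p + 3)*(p - 4)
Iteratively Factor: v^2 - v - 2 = (v - 2)*(v + 1)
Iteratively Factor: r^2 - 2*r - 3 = (r + 1)*(r - 3)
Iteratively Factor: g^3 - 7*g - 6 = (g + 2)*(g^2 - 2*g - 3) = (g - 3)*(g + 2)*(g + 1)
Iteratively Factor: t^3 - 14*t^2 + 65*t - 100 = (t - 5)*(t^2 - 9*t + 20) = (t - 5)^2*(t - 4)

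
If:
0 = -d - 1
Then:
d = -1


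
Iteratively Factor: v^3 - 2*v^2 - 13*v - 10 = (v + 2)*(v^2 - 4*v - 5) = (v + 1)*(v + 2)*(v - 5)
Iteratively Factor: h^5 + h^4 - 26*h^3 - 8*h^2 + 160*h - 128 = (h - 4)*(h^4 + 5*h^3 - 6*h^2 - 32*h + 32) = (h - 4)*(h + 4)*(h^3 + h^2 - 10*h + 8) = (h - 4)*(h + 4)^2*(h^2 - 3*h + 2) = (h - 4)*(h - 2)*(h + 4)^2*(h - 1)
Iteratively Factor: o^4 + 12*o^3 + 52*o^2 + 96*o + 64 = (o + 4)*(o^3 + 8*o^2 + 20*o + 16) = (o + 4)^2*(o^2 + 4*o + 4) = (o + 2)*(o + 4)^2*(o + 2)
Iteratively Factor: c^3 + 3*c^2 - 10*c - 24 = (c + 2)*(c^2 + c - 12) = (c + 2)*(c + 4)*(c - 3)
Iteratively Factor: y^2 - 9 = (y + 3)*(y - 3)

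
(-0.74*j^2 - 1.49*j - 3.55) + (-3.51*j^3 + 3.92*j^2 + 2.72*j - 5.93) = -3.51*j^3 + 3.18*j^2 + 1.23*j - 9.48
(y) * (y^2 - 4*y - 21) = y^3 - 4*y^2 - 21*y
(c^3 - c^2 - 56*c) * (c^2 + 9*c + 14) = c^5 + 8*c^4 - 51*c^3 - 518*c^2 - 784*c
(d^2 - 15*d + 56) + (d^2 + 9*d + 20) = 2*d^2 - 6*d + 76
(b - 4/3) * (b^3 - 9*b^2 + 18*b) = b^4 - 31*b^3/3 + 30*b^2 - 24*b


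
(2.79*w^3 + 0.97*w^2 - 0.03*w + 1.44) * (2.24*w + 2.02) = 6.2496*w^4 + 7.8086*w^3 + 1.8922*w^2 + 3.165*w + 2.9088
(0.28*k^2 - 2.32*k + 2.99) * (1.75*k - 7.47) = 0.49*k^3 - 6.1516*k^2 + 22.5629*k - 22.3353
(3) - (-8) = 11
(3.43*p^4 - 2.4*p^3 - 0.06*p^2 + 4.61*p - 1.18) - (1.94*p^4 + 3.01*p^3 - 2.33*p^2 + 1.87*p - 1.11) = 1.49*p^4 - 5.41*p^3 + 2.27*p^2 + 2.74*p - 0.0699999999999998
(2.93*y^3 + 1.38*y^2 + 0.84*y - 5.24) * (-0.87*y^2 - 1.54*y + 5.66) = -2.5491*y^5 - 5.7128*y^4 + 13.7278*y^3 + 11.076*y^2 + 12.824*y - 29.6584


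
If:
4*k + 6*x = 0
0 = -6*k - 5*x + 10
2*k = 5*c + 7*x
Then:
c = 5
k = 15/4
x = -5/2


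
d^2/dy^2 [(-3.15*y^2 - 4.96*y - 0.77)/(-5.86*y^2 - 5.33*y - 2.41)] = (143.875892*y^3 - 108.268188*y^2 - 275.98842*y - 68.833444)/(201.230056*y^6 + 549.090204*y^5 + 747.70377*y^4 + 603.060185*y^3 + 307.502745*y^2 + 92.871519*y + 13.997521)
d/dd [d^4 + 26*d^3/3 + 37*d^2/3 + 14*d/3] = 4*d^3 + 26*d^2 + 74*d/3 + 14/3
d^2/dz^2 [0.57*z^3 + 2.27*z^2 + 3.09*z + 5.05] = 3.42*z + 4.54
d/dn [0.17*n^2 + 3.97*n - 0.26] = 0.34*n + 3.97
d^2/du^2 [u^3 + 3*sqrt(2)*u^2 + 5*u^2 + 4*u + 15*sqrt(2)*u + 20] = 6*u + 6*sqrt(2) + 10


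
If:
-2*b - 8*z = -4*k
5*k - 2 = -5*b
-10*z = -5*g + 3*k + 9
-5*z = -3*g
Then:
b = 632/255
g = -47/17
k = -106/51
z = -141/85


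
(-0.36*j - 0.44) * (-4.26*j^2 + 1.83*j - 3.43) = 1.5336*j^3 + 1.2156*j^2 + 0.4296*j + 1.5092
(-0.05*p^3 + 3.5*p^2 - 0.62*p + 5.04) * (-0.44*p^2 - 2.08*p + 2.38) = 0.022*p^5 - 1.436*p^4 - 7.1262*p^3 + 7.402*p^2 - 11.9588*p + 11.9952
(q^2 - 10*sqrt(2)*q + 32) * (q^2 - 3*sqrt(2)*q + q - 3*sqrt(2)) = q^4 - 13*sqrt(2)*q^3 + q^3 - 13*sqrt(2)*q^2 + 92*q^2 - 96*sqrt(2)*q + 92*q - 96*sqrt(2)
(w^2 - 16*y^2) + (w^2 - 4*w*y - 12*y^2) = 2*w^2 - 4*w*y - 28*y^2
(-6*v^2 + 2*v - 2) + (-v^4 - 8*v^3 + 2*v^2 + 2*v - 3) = -v^4 - 8*v^3 - 4*v^2 + 4*v - 5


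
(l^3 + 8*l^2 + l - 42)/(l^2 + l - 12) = (l^3 + 8*l^2 + l - 42)/(l^2 + l - 12)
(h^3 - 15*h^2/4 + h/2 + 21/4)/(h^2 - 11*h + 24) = (4*h^2 - 3*h - 7)/(4*(h - 8))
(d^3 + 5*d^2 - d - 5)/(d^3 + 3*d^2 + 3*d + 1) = (d^2 + 4*d - 5)/(d^2 + 2*d + 1)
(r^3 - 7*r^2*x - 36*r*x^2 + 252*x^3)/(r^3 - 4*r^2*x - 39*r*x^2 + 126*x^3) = (-r + 6*x)/(-r + 3*x)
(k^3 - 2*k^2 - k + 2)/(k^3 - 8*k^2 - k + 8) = (k - 2)/(k - 8)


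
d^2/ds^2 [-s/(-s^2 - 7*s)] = 2/(s^3 + 21*s^2 + 147*s + 343)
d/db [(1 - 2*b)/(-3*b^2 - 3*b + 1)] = (-6*b^2 + 6*b + 1)/(9*b^4 + 18*b^3 + 3*b^2 - 6*b + 1)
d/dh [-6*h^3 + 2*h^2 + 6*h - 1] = -18*h^2 + 4*h + 6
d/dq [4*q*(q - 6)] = 8*q - 24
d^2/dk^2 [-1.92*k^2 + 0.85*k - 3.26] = -3.84000000000000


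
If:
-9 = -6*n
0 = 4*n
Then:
No Solution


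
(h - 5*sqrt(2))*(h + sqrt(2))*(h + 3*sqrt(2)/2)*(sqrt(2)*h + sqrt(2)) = sqrt(2)*h^4 - 5*h^3 + sqrt(2)*h^3 - 22*sqrt(2)*h^2 - 5*h^2 - 22*sqrt(2)*h - 30*h - 30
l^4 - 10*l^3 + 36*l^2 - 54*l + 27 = (l - 3)^3*(l - 1)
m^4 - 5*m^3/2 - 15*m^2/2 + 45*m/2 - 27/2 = (m - 3)*(m - 3/2)*(m - 1)*(m + 3)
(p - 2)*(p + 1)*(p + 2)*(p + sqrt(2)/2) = p^4 + sqrt(2)*p^3/2 + p^3 - 4*p^2 + sqrt(2)*p^2/2 - 4*p - 2*sqrt(2)*p - 2*sqrt(2)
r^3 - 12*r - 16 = (r - 4)*(r + 2)^2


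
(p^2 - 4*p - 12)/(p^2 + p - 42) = (p + 2)/(p + 7)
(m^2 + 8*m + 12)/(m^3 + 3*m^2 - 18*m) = (m + 2)/(m*(m - 3))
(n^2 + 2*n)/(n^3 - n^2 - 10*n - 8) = n/(n^2 - 3*n - 4)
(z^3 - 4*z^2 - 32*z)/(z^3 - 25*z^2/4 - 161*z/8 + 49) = 8*z*(z + 4)/(8*z^2 + 14*z - 49)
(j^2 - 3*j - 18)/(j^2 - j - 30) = (j + 3)/(j + 5)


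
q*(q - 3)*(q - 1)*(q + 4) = q^4 - 13*q^2 + 12*q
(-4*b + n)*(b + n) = -4*b^2 - 3*b*n + n^2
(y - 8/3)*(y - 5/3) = y^2 - 13*y/3 + 40/9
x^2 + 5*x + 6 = (x + 2)*(x + 3)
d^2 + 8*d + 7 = (d + 1)*(d + 7)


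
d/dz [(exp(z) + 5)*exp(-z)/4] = -5*exp(-z)/4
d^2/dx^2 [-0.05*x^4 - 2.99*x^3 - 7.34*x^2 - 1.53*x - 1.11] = -0.6*x^2 - 17.94*x - 14.68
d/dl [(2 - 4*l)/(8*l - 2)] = -2/(4*l - 1)^2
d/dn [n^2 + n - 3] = 2*n + 1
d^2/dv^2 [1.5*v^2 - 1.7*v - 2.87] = 3.00000000000000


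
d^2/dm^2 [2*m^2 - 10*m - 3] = 4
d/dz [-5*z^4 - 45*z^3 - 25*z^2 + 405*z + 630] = -20*z^3 - 135*z^2 - 50*z + 405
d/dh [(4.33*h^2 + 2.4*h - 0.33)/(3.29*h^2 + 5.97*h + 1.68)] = (17.9541*h^2 + 16.7202*h + 6.0021)/(10.8241*h^4 + 39.2826*h^3 + 46.6953*h^2 + 20.0592*h + 2.8224)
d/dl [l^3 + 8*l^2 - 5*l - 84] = 3*l^2 + 16*l - 5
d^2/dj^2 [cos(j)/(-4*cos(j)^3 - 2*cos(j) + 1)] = (-8*(6*cos(j)^2 + 1)^2*sin(j)^2*cos(j) + 2*(-30*sin(j)^4 + 39*sin(j)^2 - 7)*(5*cos(j) + cos(3*j) - 1) + (5*cos(j) + cos(3*j) - 1)^2*cos(j))/(5*cos(j) + cos(3*j) - 1)^3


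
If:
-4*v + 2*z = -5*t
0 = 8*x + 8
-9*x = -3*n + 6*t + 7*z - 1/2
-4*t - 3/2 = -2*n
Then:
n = 8*v/5 - 83/140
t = 4*v/5 - 47/70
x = -1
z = 47/28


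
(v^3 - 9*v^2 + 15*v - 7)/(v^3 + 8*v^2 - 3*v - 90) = (v^3 - 9*v^2 + 15*v - 7)/(v^3 + 8*v^2 - 3*v - 90)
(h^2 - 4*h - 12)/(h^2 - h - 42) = (-h^2 + 4*h + 12)/(-h^2 + h + 42)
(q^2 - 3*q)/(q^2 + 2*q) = (q - 3)/(q + 2)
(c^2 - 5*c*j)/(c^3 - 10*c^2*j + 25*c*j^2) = 1/(c - 5*j)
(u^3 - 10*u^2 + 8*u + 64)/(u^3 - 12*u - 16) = (u - 8)/(u + 2)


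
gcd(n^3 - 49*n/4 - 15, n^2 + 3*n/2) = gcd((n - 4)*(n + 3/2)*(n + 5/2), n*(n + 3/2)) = n + 3/2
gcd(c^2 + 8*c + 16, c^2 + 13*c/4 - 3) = c + 4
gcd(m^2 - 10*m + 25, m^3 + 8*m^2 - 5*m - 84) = 1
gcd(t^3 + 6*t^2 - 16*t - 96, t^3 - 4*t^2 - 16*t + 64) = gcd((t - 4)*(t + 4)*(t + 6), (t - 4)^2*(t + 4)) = t^2 - 16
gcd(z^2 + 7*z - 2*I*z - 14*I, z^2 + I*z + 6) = z - 2*I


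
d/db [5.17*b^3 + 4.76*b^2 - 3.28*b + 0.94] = 15.51*b^2 + 9.52*b - 3.28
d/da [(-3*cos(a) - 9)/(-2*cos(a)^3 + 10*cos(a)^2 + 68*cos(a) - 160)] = 3*(cos(a)^3 + 2*cos(a)^2 - 15*cos(a) - 91)*sin(a)/((cos(a) - 8)^2*(cos(a) - 2)^2*(cos(a) + 5)^2)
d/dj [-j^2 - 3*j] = -2*j - 3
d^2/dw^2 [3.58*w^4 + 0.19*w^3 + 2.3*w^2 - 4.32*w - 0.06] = 42.96*w^2 + 1.14*w + 4.6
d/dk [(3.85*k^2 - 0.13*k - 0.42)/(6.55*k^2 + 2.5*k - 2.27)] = (10.4765*k^2 - 11.977*k + 1.3451)/(42.9025*k^4 + 32.75*k^3 - 23.487*k^2 - 11.35*k + 5.1529)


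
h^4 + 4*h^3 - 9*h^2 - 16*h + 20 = (h - 2)*(h - 1)*(h + 2)*(h + 5)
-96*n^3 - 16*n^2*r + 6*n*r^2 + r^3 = (-4*n + r)*(4*n + r)*(6*n + r)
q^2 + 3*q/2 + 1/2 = (q + 1/2)*(q + 1)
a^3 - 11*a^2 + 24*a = a*(a - 8)*(a - 3)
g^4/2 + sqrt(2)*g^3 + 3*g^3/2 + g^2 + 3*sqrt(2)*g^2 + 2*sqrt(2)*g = g*(g/2 + sqrt(2))*(g + 1)*(g + 2)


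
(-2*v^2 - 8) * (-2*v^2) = 4*v^4 + 16*v^2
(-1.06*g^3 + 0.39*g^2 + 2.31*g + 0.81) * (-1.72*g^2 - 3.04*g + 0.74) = 1.8232*g^5 + 2.5516*g^4 - 5.9432*g^3 - 8.127*g^2 - 0.753*g + 0.5994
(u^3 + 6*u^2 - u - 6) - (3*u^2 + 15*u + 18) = u^3 + 3*u^2 - 16*u - 24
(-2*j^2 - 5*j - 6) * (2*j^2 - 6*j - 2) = -4*j^4 + 2*j^3 + 22*j^2 + 46*j + 12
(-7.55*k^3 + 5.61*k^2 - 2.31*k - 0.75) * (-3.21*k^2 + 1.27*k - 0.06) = 24.2355*k^5 - 27.5966*k^4 + 14.9928*k^3 - 0.8628*k^2 - 0.8139*k + 0.045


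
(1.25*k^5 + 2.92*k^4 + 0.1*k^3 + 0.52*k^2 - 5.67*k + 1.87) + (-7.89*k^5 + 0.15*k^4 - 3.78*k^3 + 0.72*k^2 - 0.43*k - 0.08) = -6.64*k^5 + 3.07*k^4 - 3.68*k^3 + 1.24*k^2 - 6.1*k + 1.79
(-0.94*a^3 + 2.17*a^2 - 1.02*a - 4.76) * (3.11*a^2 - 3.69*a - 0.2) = -2.9234*a^5 + 10.2173*a^4 - 10.9915*a^3 - 11.4738*a^2 + 17.7684*a + 0.952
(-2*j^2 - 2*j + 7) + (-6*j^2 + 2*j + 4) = 11 - 8*j^2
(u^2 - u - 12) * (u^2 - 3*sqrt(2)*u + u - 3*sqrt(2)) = u^4 - 3*sqrt(2)*u^3 - 13*u^2 - 12*u + 39*sqrt(2)*u + 36*sqrt(2)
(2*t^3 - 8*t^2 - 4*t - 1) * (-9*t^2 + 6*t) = -18*t^5 + 84*t^4 - 12*t^3 - 15*t^2 - 6*t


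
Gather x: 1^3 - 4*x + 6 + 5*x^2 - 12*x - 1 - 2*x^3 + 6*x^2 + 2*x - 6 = -2*x^3 + 11*x^2 - 14*x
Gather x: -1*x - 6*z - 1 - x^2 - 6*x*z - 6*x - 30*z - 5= -x^2 + x*(-6*z - 7) - 36*z - 6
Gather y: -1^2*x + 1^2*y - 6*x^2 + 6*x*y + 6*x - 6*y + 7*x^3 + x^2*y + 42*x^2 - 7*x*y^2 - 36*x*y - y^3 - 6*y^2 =7*x^3 + 36*x^2 + 5*x - y^3 + y^2*(-7*x - 6) + y*(x^2 - 30*x - 5)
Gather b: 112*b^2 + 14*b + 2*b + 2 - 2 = 112*b^2 + 16*b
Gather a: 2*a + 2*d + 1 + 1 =2*a + 2*d + 2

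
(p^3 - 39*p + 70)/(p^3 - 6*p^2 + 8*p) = (p^2 + 2*p - 35)/(p*(p - 4))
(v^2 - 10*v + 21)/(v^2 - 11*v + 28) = (v - 3)/(v - 4)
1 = 1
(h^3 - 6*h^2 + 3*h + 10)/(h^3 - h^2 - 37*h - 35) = (h^2 - 7*h + 10)/(h^2 - 2*h - 35)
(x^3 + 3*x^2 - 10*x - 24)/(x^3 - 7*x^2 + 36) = (x + 4)/(x - 6)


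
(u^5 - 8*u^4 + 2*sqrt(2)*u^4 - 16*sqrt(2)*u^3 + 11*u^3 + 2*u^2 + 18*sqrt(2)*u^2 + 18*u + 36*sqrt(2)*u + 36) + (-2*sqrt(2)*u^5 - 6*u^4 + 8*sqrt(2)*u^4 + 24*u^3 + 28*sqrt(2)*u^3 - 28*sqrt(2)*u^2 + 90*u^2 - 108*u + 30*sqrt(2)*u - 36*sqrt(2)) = -2*sqrt(2)*u^5 + u^5 - 14*u^4 + 10*sqrt(2)*u^4 + 12*sqrt(2)*u^3 + 35*u^3 - 10*sqrt(2)*u^2 + 92*u^2 - 90*u + 66*sqrt(2)*u - 36*sqrt(2) + 36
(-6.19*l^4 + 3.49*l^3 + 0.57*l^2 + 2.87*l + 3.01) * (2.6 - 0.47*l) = 2.9093*l^5 - 17.7343*l^4 + 8.8061*l^3 + 0.1331*l^2 + 6.0473*l + 7.826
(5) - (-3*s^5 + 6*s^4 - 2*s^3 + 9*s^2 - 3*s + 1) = 3*s^5 - 6*s^4 + 2*s^3 - 9*s^2 + 3*s + 4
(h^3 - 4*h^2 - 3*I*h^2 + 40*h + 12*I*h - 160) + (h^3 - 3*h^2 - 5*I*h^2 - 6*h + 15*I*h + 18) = 2*h^3 - 7*h^2 - 8*I*h^2 + 34*h + 27*I*h - 142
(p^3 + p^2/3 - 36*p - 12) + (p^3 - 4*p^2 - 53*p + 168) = 2*p^3 - 11*p^2/3 - 89*p + 156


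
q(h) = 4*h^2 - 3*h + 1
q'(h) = 8*h - 3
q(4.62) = 72.52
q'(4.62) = 33.96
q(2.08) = 12.07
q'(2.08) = 13.64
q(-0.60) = 4.24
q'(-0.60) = -7.80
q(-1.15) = 9.74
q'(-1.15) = -12.20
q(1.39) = 4.56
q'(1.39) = 8.12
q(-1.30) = 11.66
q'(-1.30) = -13.40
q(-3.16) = 50.42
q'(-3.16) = -28.28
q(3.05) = 29.06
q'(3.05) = 21.40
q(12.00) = 541.00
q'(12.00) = 93.00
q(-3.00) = 46.00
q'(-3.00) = -27.00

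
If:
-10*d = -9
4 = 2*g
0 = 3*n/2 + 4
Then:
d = 9/10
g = 2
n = -8/3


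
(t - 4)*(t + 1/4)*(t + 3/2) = t^3 - 9*t^2/4 - 53*t/8 - 3/2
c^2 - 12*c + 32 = (c - 8)*(c - 4)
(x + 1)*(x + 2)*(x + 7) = x^3 + 10*x^2 + 23*x + 14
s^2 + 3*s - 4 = (s - 1)*(s + 4)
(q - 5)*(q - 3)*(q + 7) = q^3 - q^2 - 41*q + 105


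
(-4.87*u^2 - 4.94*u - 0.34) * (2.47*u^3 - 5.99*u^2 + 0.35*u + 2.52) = -12.0289*u^5 + 16.9695*u^4 + 27.0463*u^3 - 11.9648*u^2 - 12.5678*u - 0.8568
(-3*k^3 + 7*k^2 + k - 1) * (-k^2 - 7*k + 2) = 3*k^5 + 14*k^4 - 56*k^3 + 8*k^2 + 9*k - 2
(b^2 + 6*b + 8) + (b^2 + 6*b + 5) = 2*b^2 + 12*b + 13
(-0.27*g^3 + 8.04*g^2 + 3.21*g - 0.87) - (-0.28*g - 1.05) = -0.27*g^3 + 8.04*g^2 + 3.49*g + 0.18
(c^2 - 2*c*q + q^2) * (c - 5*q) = c^3 - 7*c^2*q + 11*c*q^2 - 5*q^3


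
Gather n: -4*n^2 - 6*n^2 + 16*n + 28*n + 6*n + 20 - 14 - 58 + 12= -10*n^2 + 50*n - 40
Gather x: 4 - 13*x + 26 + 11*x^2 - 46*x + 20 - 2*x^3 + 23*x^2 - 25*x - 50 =-2*x^3 + 34*x^2 - 84*x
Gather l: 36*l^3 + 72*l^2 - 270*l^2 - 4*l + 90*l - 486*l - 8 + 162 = 36*l^3 - 198*l^2 - 400*l + 154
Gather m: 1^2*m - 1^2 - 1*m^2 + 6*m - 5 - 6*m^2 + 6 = -7*m^2 + 7*m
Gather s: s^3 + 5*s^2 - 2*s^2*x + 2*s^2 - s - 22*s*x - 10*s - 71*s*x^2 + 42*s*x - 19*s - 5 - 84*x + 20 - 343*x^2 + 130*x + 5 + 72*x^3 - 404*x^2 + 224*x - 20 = s^3 + s^2*(7 - 2*x) + s*(-71*x^2 + 20*x - 30) + 72*x^3 - 747*x^2 + 270*x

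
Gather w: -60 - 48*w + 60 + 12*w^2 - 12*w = 12*w^2 - 60*w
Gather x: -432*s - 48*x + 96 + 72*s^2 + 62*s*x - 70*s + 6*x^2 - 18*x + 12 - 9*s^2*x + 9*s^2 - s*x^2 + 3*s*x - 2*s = 81*s^2 - 504*s + x^2*(6 - s) + x*(-9*s^2 + 65*s - 66) + 108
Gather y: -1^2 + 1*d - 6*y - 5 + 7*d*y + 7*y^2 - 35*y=d + 7*y^2 + y*(7*d - 41) - 6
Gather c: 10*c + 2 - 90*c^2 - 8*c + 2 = -90*c^2 + 2*c + 4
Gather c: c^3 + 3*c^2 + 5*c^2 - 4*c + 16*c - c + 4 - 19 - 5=c^3 + 8*c^2 + 11*c - 20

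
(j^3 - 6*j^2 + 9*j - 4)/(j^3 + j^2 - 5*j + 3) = (j - 4)/(j + 3)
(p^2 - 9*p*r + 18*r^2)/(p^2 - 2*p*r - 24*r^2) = (p - 3*r)/(p + 4*r)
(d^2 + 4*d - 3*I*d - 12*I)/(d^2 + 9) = (d + 4)/(d + 3*I)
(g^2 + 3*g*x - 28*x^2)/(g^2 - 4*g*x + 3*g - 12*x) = (g + 7*x)/(g + 3)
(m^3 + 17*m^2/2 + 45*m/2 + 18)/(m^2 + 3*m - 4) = (2*m^2 + 9*m + 9)/(2*(m - 1))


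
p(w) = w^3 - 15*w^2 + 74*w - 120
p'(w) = 3*w^2 - 30*w + 74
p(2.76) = -9.00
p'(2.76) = 14.05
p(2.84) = -7.92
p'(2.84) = 13.00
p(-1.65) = -287.43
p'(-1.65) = 131.67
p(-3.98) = -715.17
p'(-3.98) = 240.92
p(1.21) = -50.65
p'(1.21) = 42.09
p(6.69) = 3.14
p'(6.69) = 7.57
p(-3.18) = -539.16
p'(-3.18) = 199.74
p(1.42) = -42.30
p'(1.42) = 37.45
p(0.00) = -120.00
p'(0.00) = 74.00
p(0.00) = -120.00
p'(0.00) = 74.00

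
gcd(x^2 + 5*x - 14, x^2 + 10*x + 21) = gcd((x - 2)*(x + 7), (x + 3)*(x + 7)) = x + 7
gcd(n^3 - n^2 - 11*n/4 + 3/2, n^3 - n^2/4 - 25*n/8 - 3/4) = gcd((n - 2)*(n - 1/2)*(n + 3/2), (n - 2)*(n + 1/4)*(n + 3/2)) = n^2 - n/2 - 3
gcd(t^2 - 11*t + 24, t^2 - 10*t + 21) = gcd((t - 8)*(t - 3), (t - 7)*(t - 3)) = t - 3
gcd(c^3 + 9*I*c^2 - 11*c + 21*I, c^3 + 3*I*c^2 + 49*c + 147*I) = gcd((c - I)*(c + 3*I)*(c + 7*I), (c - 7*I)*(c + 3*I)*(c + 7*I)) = c^2 + 10*I*c - 21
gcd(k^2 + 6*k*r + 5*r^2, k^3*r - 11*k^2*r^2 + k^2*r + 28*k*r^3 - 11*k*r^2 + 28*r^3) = 1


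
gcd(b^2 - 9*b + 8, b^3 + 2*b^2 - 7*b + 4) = b - 1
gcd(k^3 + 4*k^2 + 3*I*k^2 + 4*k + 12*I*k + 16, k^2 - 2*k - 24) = k + 4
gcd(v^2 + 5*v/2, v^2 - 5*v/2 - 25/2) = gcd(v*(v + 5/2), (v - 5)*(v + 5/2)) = v + 5/2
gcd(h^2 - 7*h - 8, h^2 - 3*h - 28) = 1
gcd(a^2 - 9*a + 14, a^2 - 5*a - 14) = a - 7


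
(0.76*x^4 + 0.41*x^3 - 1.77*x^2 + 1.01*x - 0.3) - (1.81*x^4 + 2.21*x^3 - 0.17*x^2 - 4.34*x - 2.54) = -1.05*x^4 - 1.8*x^3 - 1.6*x^2 + 5.35*x + 2.24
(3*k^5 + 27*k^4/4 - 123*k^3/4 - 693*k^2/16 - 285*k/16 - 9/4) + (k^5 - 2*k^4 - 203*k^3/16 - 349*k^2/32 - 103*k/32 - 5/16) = 4*k^5 + 19*k^4/4 - 695*k^3/16 - 1735*k^2/32 - 673*k/32 - 41/16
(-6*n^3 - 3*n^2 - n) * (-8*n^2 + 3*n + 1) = 48*n^5 + 6*n^4 - 7*n^3 - 6*n^2 - n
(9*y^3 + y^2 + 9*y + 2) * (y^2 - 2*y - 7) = 9*y^5 - 17*y^4 - 56*y^3 - 23*y^2 - 67*y - 14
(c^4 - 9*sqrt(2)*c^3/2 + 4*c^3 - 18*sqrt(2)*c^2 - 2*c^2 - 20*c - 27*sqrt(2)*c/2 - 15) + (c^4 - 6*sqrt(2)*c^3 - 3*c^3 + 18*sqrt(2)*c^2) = 2*c^4 - 21*sqrt(2)*c^3/2 + c^3 - 2*c^2 - 20*c - 27*sqrt(2)*c/2 - 15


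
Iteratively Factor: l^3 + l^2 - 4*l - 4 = (l + 2)*(l^2 - l - 2) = (l + 1)*(l + 2)*(l - 2)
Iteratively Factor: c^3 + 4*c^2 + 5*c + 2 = (c + 1)*(c^2 + 3*c + 2) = (c + 1)^2*(c + 2)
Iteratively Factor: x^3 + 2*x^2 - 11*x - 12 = (x + 4)*(x^2 - 2*x - 3) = (x - 3)*(x + 4)*(x + 1)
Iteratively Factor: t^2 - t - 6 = (t - 3)*(t + 2)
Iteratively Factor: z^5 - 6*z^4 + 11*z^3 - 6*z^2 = (z)*(z^4 - 6*z^3 + 11*z^2 - 6*z) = z*(z - 3)*(z^3 - 3*z^2 + 2*z) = z^2*(z - 3)*(z^2 - 3*z + 2) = z^2*(z - 3)*(z - 1)*(z - 2)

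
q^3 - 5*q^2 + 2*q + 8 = (q - 4)*(q - 2)*(q + 1)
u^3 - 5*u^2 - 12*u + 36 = (u - 6)*(u - 2)*(u + 3)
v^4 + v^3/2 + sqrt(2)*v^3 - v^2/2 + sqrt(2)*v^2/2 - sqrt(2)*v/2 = v*(v - 1/2)*(v + 1)*(v + sqrt(2))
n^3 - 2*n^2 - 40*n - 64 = (n - 8)*(n + 2)*(n + 4)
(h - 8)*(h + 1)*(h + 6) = h^3 - h^2 - 50*h - 48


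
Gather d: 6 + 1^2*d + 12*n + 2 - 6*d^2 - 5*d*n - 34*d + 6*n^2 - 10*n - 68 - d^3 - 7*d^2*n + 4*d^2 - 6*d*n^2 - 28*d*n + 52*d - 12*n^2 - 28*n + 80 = -d^3 + d^2*(-7*n - 2) + d*(-6*n^2 - 33*n + 19) - 6*n^2 - 26*n + 20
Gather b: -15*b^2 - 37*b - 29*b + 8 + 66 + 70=-15*b^2 - 66*b + 144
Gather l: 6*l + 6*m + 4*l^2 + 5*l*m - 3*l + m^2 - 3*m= 4*l^2 + l*(5*m + 3) + m^2 + 3*m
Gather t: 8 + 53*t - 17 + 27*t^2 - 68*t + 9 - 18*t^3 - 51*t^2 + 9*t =-18*t^3 - 24*t^2 - 6*t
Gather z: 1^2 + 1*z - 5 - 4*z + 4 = -3*z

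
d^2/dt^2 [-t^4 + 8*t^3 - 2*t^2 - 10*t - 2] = -12*t^2 + 48*t - 4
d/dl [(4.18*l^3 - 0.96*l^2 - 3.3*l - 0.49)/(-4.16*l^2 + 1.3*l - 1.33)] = (-17.3888*l^4 + 10.868*l^3 - 31.6542*l^2 - 1.5232*l + 5.026)/(17.3056*l^4 - 10.816*l^3 + 12.7556*l^2 - 3.458*l + 1.7689)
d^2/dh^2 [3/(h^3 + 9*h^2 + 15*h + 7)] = 36*(h^2 + 10*h + 27)/(h^7 + 25*h^6 + 237*h^5 + 1061*h^4 + 2339*h^3 + 2667*h^2 + 1519*h + 343)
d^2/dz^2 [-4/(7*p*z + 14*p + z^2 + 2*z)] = 8*(7*p*z + 14*p + z^2 + 2*z - (7*p + 2*z + 2)^2)/(7*p*z + 14*p + z^2 + 2*z)^3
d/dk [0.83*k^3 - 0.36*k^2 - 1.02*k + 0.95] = 2.49*k^2 - 0.72*k - 1.02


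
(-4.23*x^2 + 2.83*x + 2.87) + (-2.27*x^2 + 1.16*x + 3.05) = -6.5*x^2 + 3.99*x + 5.92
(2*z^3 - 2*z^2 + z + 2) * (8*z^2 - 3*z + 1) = 16*z^5 - 22*z^4 + 16*z^3 + 11*z^2 - 5*z + 2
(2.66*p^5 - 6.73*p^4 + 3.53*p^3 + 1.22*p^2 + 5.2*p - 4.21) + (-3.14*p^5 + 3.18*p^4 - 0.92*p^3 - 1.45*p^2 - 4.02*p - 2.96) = -0.48*p^5 - 3.55*p^4 + 2.61*p^3 - 0.23*p^2 + 1.18*p - 7.17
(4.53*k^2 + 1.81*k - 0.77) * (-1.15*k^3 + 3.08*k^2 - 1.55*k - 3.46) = -5.2095*k^5 + 11.8709*k^4 - 0.5612*k^3 - 20.8509*k^2 - 5.0691*k + 2.6642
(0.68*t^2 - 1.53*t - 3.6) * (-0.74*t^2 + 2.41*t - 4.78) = -0.5032*t^4 + 2.771*t^3 - 4.2737*t^2 - 1.3626*t + 17.208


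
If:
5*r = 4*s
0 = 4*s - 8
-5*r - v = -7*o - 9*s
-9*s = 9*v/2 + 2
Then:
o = -130/63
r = 8/5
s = 2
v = -40/9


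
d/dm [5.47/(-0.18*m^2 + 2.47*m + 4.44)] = (1.9692*m - 13.5109)/(-0.18*m^2 + 2.47*m + 4.44)^2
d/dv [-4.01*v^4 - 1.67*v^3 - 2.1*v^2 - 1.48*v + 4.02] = -16.04*v^3 - 5.01*v^2 - 4.2*v - 1.48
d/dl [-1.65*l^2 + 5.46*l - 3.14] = 5.46 - 3.3*l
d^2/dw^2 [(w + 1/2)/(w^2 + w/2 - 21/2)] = 2*((2*w + 1)*(4*w + 1)^2 - 4*(3*w + 1)*(2*w^2 + w - 21))/(2*w^2 + w - 21)^3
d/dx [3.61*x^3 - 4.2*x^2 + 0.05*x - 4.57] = 10.83*x^2 - 8.4*x + 0.05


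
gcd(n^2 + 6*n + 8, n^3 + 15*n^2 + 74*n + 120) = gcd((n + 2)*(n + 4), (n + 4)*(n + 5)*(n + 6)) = n + 4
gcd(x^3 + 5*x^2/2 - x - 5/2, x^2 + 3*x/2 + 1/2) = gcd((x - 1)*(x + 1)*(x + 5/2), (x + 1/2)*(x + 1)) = x + 1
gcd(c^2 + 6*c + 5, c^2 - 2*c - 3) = c + 1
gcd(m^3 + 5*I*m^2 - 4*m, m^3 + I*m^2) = m^2 + I*m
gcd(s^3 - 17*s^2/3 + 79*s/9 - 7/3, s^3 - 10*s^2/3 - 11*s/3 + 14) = s^2 - 16*s/3 + 7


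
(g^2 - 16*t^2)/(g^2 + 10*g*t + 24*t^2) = (g - 4*t)/(g + 6*t)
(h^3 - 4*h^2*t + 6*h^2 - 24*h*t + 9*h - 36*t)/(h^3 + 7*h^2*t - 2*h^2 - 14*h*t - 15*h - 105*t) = (h^2 - 4*h*t + 3*h - 12*t)/(h^2 + 7*h*t - 5*h - 35*t)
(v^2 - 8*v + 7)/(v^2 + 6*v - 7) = (v - 7)/(v + 7)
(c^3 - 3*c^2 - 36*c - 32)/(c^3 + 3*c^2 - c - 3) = (c^2 - 4*c - 32)/(c^2 + 2*c - 3)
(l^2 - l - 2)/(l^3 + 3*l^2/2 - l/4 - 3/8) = 8*(l^2 - l - 2)/(8*l^3 + 12*l^2 - 2*l - 3)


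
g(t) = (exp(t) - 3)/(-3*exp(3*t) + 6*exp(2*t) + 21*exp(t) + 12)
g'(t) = (exp(t) - 3)*(9*exp(3*t) - 12*exp(2*t) - 21*exp(t))/(-3*exp(3*t) + 6*exp(2*t) + 21*exp(t) + 12)^2 + exp(t)/(-3*exp(3*t) + 6*exp(2*t) + 21*exp(t) + 12)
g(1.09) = -0.00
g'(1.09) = 0.06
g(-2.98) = -0.23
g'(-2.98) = 0.02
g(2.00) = -0.01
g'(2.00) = 0.01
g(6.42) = -0.00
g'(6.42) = 0.00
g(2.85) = -0.00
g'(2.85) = 0.00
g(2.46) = -0.00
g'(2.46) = 0.00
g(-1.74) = -0.18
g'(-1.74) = 0.06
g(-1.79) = -0.18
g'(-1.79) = 0.05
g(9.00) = 0.00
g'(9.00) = 0.00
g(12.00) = 0.00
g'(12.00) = 0.00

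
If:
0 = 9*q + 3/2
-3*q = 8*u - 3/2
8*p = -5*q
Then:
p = 5/48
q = -1/6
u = 1/4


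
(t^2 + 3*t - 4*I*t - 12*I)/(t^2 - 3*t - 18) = (t - 4*I)/(t - 6)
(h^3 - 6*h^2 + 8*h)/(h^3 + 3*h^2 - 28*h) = (h - 2)/(h + 7)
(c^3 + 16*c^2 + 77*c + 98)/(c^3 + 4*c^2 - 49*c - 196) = (c^2 + 9*c + 14)/(c^2 - 3*c - 28)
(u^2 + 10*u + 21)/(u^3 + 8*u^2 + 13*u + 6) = (u^2 + 10*u + 21)/(u^3 + 8*u^2 + 13*u + 6)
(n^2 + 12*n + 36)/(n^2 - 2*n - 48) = (n + 6)/(n - 8)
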